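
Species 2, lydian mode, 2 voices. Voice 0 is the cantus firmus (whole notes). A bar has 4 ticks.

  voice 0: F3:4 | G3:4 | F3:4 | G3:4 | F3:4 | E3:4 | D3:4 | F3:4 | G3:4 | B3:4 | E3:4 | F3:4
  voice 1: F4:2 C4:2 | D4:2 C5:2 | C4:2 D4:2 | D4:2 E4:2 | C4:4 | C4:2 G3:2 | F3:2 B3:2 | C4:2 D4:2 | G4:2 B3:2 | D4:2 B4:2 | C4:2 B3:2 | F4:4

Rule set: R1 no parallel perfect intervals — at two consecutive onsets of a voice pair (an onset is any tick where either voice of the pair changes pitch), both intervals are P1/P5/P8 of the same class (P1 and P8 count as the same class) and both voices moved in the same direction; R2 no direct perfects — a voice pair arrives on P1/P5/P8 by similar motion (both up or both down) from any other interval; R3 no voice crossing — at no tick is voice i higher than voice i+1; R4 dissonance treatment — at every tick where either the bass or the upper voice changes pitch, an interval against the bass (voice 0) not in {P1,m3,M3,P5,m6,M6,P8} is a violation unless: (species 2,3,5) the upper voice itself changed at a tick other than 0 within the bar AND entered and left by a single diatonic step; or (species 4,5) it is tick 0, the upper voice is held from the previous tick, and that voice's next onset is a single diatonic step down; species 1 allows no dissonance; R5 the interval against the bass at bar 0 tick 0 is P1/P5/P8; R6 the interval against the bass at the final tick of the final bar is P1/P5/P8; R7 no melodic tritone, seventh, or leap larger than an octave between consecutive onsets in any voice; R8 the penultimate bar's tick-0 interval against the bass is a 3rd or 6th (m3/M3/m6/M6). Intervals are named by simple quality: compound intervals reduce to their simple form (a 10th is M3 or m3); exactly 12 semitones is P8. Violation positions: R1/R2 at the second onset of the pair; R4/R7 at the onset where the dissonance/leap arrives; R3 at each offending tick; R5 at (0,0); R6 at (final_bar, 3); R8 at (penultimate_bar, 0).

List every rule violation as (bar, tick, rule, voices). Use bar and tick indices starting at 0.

bar 0: v0=F3 v1=F4 downbeat P8
bar 1: v0=G3 v1=D4 downbeat P5
bar 2: v0=F3 v1=C4 downbeat P5
bar 3: v0=G3 v1=D4 downbeat P5
bar 4: v0=F3 v1=C4 downbeat P5
bar 5: v0=E3 v1=C4 downbeat m6
bar 6: v0=D3 v1=F3 downbeat m3
bar 7: v0=F3 v1=C4 downbeat P5
bar 8: v0=G3 v1=G4 downbeat P8
bar 9: v0=B3 v1=D4 downbeat m3
bar 10: v0=E3 v1=C4 downbeat m6
bar 11: v0=F3 v1=F4 downbeat P8
  -> R1 @ bar 1 tick 0 v(0, 1): F3/C4 P5 -> G3/D4 P5 similar
  -> R4 @ bar 1 tick 2 v(0, 1): G3/C5 P4 untreated
  -> R7 @ bar 1 tick 2 v(1,): D4->C5 leap 10st
  -> R2 @ bar 2 tick 0 v(0, 1): G3/C5 P4 -> F3/C4 P5 similar
  -> R2 @ bar 4 tick 0 v(0, 1): G3/E4 M6 -> F3/C4 P5 similar
  -> R7 @ bar 6 tick 2 v(1,): F3->B3 leap 6st
  -> R2 @ bar 7 tick 0 v(0, 1): D3/B3 M6 -> F3/C4 P5 similar
  -> R2 @ bar 8 tick 0 v(0, 1): F3/D4 M6 -> G3/G4 P8 similar
  -> R7 @ bar 10 tick 0 v(1,): B4->C4 leap 11st
  -> R2 @ bar 11 tick 0 v(0, 1): E3/B3 P5 -> F3/F4 P8 similar
  -> R7 @ bar 11 tick 0 v(1,): B3->F4 leap 6st

(1, 0, R1, (0, 1))
(1, 2, R4, (0, 1))
(1, 2, R7, (1,))
(2, 0, R2, (0, 1))
(4, 0, R2, (0, 1))
(6, 2, R7, (1,))
(7, 0, R2, (0, 1))
(8, 0, R2, (0, 1))
(10, 0, R7, (1,))
(11, 0, R2, (0, 1))
(11, 0, R7, (1,))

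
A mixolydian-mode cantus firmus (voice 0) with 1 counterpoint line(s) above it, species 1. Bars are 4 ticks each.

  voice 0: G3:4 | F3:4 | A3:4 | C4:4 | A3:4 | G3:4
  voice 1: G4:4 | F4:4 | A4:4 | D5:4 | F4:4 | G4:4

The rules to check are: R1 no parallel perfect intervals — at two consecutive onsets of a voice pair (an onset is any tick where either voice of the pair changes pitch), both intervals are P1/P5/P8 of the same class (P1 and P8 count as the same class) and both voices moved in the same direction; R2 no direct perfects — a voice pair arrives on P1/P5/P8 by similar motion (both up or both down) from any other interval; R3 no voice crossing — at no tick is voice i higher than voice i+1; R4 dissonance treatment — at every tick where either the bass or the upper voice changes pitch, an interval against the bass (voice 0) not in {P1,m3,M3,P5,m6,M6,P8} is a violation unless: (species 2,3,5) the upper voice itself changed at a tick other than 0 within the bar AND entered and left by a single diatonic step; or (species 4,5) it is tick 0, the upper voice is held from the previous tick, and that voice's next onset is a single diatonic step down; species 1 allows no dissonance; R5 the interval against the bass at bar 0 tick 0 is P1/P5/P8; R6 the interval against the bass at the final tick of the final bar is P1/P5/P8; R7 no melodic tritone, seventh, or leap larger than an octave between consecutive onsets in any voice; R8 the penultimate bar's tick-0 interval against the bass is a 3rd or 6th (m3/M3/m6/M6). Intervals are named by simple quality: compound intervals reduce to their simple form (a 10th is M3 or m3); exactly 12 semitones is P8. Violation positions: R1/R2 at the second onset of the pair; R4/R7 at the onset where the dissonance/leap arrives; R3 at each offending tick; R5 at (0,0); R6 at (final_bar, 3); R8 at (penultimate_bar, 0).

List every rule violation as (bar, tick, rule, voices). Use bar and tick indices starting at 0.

(1, 0, R1, (0, 1))
(2, 0, R1, (0, 1))
(3, 0, R4, (0, 1))

bar 0: v0=G3 v1=G4 downbeat P8
bar 1: v0=F3 v1=F4 downbeat P8
bar 2: v0=A3 v1=A4 downbeat P8
bar 3: v0=C4 v1=D5 downbeat M2
bar 4: v0=A3 v1=F4 downbeat m6
bar 5: v0=G3 v1=G4 downbeat P8
  -> R1 @ bar 1 tick 0 v(0, 1): G3/G4 P8 -> F3/F4 P8 similar
  -> R1 @ bar 2 tick 0 v(0, 1): F3/F4 P8 -> A3/A4 P8 similar
  -> R4 @ bar 3 tick 0 v(0, 1): C4/D5 M2 untreated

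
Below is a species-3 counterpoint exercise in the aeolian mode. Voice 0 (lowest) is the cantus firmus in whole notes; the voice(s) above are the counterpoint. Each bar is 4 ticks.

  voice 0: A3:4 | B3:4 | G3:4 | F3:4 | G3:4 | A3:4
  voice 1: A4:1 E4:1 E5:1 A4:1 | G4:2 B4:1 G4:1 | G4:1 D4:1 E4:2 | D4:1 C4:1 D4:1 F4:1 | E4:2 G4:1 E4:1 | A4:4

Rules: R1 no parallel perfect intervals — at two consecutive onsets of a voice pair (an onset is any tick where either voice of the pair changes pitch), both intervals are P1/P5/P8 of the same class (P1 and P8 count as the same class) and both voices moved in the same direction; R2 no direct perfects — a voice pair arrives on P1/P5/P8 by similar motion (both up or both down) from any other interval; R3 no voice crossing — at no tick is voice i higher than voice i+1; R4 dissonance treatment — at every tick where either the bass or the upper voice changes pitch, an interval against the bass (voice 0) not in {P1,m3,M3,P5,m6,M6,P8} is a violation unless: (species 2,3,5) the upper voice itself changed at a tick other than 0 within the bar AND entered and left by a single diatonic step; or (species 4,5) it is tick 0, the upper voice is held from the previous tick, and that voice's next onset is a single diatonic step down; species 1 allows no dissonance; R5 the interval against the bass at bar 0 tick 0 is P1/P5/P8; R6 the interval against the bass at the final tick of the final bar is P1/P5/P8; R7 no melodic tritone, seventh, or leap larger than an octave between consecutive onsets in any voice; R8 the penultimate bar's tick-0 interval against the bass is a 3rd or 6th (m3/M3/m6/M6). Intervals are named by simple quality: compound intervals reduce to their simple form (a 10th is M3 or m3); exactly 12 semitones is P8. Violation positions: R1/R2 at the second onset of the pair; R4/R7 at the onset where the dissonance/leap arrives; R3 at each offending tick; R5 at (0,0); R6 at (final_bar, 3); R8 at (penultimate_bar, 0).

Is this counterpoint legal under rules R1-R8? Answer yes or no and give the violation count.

bar 0: v0=A3 v1=A4 (P8)
bar 1: v0=B3 v1=G4 (m6)
bar 2: v0=G3 v1=G4 (P8)
bar 3: v0=F3 v1=D4 (M6)
bar 4: v0=G3 v1=E4 (M6)
bar 5: v0=A3 v1=A4 (P8)
  R2 @ bar5.0: G3/E4 M6 -> A3/A4 P8 similar

No (1 violations)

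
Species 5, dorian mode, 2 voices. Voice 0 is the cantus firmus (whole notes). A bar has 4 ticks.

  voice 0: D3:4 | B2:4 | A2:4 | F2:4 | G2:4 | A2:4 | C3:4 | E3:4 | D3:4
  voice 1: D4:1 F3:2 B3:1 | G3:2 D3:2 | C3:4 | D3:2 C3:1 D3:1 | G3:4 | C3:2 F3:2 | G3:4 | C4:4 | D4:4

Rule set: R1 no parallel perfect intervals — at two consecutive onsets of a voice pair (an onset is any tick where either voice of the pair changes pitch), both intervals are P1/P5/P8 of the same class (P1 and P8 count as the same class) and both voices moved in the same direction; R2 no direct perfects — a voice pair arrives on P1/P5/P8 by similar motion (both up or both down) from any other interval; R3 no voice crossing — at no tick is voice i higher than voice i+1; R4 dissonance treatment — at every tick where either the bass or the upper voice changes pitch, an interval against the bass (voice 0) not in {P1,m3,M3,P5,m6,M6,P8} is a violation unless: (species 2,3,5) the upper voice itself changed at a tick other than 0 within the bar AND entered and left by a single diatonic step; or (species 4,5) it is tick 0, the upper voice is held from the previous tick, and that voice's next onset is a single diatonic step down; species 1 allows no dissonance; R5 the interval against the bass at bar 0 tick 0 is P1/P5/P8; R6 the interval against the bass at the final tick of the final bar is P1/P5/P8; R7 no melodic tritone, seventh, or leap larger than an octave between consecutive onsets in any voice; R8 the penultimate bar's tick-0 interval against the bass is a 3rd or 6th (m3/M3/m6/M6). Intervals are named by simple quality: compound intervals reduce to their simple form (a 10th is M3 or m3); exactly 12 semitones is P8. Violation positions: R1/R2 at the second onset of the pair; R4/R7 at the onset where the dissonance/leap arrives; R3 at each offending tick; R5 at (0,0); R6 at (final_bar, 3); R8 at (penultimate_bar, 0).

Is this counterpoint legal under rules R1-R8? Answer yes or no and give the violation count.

bar 0: v0=D3 v1=D4 (P8)
bar 1: v0=B2 v1=G3 (m6)
bar 2: v0=A2 v1=C3 (m3)
bar 3: v0=F2 v1=D3 (M6)
bar 4: v0=G2 v1=G3 (P8)
bar 5: v0=A2 v1=C3 (m3)
bar 6: v0=C3 v1=G3 (P5)
bar 7: v0=E3 v1=C4 (m6)
bar 8: v0=D3 v1=D4 (P8)
  R7 @ bar0.3: F3->B3 leap 6st
  R2 @ bar4.0: F2/D3 M6 -> G2/G3 P8 similar
  R2 @ bar6.0: A2/F3 m6 -> C3/G3 P5 similar

No (3 violations)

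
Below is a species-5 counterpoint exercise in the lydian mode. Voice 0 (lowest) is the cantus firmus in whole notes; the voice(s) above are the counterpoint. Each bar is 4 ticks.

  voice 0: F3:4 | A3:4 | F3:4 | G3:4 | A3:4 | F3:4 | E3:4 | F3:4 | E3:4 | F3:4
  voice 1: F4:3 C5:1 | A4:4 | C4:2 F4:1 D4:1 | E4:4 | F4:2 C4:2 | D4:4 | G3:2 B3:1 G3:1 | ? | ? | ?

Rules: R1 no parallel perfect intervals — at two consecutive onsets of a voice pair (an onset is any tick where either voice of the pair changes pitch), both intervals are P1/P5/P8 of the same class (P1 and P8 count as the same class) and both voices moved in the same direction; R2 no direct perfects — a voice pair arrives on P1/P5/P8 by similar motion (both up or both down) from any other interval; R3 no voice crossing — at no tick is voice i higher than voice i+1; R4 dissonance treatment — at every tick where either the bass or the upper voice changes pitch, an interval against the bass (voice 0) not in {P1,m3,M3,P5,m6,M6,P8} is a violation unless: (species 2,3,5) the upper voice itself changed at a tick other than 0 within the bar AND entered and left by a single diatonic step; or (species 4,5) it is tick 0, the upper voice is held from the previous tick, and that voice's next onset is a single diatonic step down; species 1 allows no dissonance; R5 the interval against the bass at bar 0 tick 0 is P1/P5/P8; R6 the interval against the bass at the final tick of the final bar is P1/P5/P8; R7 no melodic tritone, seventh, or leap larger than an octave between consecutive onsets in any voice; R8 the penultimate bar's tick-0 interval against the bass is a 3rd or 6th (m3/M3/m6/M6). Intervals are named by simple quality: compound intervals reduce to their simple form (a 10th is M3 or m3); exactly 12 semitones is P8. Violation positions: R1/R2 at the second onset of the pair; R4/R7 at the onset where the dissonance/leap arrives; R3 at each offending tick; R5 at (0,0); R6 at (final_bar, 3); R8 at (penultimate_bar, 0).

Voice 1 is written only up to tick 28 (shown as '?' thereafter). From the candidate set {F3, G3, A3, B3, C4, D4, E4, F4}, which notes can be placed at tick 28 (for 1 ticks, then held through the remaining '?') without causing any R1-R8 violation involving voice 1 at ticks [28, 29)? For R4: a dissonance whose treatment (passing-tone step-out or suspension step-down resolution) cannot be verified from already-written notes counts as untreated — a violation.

{A3, D4, F3}

F3: legal
G3: violates R4
A3: legal
B3: violates R4
C4: violates R2
D4: legal
E4: violates R4
F4: violates R2,R7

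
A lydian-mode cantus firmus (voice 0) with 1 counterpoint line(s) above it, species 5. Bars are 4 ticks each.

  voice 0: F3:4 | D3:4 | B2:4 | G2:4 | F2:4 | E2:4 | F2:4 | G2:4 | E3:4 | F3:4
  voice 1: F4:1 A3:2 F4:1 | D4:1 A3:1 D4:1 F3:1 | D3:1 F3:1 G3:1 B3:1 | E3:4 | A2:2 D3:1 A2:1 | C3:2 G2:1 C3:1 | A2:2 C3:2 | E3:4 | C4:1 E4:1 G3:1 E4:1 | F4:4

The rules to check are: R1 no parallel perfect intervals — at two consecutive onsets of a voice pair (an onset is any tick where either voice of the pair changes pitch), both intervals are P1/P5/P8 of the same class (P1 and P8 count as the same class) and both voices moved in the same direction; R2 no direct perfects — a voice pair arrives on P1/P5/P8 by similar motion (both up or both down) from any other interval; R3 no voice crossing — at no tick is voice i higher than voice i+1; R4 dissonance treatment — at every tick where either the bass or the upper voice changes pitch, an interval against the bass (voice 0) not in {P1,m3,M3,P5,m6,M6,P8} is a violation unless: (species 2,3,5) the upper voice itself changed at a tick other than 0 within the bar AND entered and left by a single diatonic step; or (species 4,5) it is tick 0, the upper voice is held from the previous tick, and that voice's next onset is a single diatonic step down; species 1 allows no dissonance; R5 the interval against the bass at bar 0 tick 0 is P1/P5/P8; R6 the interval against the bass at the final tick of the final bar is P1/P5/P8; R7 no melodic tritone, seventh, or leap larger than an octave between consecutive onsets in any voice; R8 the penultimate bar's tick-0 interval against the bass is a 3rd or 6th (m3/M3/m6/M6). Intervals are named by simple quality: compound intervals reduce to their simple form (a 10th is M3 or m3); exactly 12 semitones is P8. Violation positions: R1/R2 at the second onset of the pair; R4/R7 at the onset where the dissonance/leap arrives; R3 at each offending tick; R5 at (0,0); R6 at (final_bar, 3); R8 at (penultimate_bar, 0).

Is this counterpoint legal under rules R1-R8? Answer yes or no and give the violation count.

No (3 violations)

bar 0: v0=F3 v1=F4 (P8)
bar 1: v0=D3 v1=D4 (P8)
bar 2: v0=B2 v1=D3 (m3)
bar 3: v0=G2 v1=E3 (M6)
bar 4: v0=F2 v1=A2 (M3)
bar 5: v0=E2 v1=C3 (m6)
bar 6: v0=F2 v1=A2 (M3)
bar 7: v0=G2 v1=E3 (M6)
bar 8: v0=E3 v1=C4 (m6)
bar 9: v0=F3 v1=F4 (P8)
  R1 @ bar1.0: F3/F4 P8 -> D3/D4 P8 similar
  R4 @ bar2.1: B2/F3 TT untreated
  R1 @ bar9.0: E3/E4 P8 -> F3/F4 P8 similar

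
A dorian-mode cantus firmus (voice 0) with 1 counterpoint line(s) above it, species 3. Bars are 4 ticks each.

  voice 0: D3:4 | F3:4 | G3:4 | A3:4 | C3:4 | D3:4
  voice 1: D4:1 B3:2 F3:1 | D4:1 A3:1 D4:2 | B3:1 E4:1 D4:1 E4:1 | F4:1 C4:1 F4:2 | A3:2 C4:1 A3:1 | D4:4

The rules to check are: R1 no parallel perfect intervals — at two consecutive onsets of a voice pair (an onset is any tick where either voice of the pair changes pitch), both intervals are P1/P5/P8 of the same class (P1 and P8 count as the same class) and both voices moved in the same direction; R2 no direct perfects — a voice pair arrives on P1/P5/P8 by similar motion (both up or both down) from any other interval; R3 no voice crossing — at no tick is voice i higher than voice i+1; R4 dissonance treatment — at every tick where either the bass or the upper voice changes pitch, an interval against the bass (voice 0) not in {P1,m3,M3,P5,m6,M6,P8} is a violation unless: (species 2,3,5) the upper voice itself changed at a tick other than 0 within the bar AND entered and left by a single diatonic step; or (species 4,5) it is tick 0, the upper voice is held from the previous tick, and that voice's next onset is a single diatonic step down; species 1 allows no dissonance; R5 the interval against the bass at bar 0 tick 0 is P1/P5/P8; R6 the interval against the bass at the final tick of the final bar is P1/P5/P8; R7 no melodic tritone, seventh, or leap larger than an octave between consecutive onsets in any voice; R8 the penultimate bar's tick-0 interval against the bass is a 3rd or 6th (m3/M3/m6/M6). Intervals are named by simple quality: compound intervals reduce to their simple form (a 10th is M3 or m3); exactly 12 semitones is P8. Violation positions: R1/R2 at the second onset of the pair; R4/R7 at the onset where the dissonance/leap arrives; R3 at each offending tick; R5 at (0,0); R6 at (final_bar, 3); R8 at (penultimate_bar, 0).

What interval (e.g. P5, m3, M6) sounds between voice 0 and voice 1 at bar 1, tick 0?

voice 0=F3 voice 1=D4 -> M6

M6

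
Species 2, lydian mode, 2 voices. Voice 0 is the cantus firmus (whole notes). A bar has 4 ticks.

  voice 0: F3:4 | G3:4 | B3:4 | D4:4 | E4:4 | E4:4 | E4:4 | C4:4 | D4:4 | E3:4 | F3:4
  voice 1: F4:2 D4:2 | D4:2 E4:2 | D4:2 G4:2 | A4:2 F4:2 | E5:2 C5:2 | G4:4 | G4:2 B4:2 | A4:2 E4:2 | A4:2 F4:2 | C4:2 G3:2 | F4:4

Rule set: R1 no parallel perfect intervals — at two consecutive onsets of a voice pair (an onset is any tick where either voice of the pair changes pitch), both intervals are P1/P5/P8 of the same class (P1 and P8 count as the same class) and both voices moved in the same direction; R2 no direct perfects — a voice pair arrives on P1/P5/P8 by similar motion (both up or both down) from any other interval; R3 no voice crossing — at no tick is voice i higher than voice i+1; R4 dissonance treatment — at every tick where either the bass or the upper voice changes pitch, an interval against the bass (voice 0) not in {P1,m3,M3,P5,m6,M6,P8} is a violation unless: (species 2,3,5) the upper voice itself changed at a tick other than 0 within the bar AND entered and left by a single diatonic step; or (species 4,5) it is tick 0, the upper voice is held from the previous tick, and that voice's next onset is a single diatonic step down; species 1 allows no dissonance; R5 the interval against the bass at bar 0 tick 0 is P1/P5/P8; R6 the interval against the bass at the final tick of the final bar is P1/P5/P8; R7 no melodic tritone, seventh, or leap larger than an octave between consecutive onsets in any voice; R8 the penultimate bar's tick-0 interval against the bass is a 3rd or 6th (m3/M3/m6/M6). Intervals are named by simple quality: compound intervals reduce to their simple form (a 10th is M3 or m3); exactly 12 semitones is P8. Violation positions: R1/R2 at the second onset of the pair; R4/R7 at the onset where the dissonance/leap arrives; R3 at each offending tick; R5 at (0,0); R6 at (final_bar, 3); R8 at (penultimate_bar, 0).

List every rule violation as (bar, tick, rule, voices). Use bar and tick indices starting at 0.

bar 0: v0=F3 v1=F4 downbeat P8
bar 1: v0=G3 v1=D4 downbeat P5
bar 2: v0=B3 v1=D4 downbeat m3
bar 3: v0=D4 v1=A4 downbeat P5
bar 4: v0=E4 v1=E5 downbeat P8
bar 5: v0=E4 v1=G4 downbeat m3
bar 6: v0=E4 v1=G4 downbeat m3
bar 7: v0=C4 v1=A4 downbeat M6
bar 8: v0=D4 v1=A4 downbeat P5
bar 9: v0=E3 v1=C4 downbeat m6
bar 10: v0=F3 v1=F4 downbeat P8
  -> R2 @ bar 3 tick 0 v(0, 1): B3/G4 m6 -> D4/A4 P5 similar
  -> R2 @ bar 4 tick 0 v(0, 1): D4/F4 m3 -> E4/E5 P8 similar
  -> R7 @ bar 4 tick 0 v(1,): F4->E5 leap 11st
  -> R2 @ bar 8 tick 0 v(0, 1): C4/E4 M3 -> D4/A4 P5 similar
  -> R7 @ bar 9 tick 0 v(0,): D4->E3 leap 10st
  -> R2 @ bar 10 tick 0 v(0, 1): E3/G3 m3 -> F3/F4 P8 similar
  -> R7 @ bar 10 tick 0 v(1,): G3->F4 leap 10st

(3, 0, R2, (0, 1))
(4, 0, R2, (0, 1))
(4, 0, R7, (1,))
(8, 0, R2, (0, 1))
(9, 0, R7, (0,))
(10, 0, R2, (0, 1))
(10, 0, R7, (1,))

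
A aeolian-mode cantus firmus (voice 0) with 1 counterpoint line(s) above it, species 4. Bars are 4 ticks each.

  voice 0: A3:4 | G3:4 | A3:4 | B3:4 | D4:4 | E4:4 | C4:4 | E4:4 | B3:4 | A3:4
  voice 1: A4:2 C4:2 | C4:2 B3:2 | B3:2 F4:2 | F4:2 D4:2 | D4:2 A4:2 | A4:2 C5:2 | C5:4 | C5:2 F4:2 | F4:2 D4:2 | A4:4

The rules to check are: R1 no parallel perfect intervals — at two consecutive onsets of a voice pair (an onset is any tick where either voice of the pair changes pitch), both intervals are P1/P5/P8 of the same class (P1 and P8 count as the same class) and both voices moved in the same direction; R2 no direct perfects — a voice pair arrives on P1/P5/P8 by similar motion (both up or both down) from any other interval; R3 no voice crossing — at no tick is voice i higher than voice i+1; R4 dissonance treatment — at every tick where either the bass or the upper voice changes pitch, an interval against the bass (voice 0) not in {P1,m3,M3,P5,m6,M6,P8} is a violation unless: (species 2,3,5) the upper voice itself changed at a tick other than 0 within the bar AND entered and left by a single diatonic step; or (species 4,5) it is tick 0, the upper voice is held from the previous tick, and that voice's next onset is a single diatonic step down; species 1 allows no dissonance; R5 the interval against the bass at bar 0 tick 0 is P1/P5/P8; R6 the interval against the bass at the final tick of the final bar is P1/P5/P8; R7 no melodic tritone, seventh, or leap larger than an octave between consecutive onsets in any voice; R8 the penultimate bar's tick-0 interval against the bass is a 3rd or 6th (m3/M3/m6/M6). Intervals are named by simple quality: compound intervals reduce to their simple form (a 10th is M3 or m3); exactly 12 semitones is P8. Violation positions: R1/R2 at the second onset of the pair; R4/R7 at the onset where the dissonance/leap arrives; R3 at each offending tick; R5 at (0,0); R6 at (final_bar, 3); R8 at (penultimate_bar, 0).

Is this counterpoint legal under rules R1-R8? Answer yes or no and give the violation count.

No (7 violations)

bar 0: v0=A3 v1=A4 (P8)
bar 1: v0=G3 v1=C4 (P4)
bar 2: v0=A3 v1=B3 (M2)
bar 3: v0=B3 v1=F4 (TT)
bar 4: v0=D4 v1=D4 (P1)
bar 5: v0=E4 v1=A4 (P4)
bar 6: v0=C4 v1=C5 (P8)
bar 7: v0=E4 v1=C5 (m6)
bar 8: v0=B3 v1=F4 (TT)
bar 9: v0=A3 v1=A4 (P8)
  R4 @ bar2.0: A3/B3 M2 untreated
  R7 @ bar2.2: B3->F4 leap 6st
  R4 @ bar3.0: B3/F4 TT untreated
  R4 @ bar5.0: E4/A4 P4 untreated
  R4 @ bar7.2: E4/F4 m2 untreated
  R4 @ bar8.0: B3/F4 TT untreated
  R8 @ bar8.0: penult TT not 3rd/6th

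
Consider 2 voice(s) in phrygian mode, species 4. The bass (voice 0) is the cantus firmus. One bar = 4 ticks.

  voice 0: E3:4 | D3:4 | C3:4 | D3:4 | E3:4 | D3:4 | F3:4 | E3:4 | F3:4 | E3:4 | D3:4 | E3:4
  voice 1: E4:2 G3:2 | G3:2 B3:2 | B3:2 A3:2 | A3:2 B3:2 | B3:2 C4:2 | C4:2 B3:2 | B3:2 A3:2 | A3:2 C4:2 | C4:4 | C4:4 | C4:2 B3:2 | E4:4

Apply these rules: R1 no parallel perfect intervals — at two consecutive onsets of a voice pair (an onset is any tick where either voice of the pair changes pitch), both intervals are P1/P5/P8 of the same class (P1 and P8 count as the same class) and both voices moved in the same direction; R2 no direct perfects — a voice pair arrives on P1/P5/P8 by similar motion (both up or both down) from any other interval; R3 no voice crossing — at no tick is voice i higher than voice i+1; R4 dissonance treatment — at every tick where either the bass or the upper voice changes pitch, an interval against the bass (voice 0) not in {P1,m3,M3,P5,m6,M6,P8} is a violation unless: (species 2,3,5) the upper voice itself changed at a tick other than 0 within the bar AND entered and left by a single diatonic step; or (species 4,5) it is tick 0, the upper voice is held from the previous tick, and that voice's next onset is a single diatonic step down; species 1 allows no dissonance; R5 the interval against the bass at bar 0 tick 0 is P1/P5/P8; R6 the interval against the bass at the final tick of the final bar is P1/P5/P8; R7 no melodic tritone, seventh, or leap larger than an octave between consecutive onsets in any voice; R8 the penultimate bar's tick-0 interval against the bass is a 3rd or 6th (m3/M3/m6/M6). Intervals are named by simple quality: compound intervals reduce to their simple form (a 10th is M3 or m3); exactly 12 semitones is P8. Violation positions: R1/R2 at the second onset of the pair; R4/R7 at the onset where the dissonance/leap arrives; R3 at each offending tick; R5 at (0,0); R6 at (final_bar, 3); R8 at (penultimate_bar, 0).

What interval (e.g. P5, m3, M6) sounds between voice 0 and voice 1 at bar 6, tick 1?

voice 0=F3 voice 1=B3 -> TT

TT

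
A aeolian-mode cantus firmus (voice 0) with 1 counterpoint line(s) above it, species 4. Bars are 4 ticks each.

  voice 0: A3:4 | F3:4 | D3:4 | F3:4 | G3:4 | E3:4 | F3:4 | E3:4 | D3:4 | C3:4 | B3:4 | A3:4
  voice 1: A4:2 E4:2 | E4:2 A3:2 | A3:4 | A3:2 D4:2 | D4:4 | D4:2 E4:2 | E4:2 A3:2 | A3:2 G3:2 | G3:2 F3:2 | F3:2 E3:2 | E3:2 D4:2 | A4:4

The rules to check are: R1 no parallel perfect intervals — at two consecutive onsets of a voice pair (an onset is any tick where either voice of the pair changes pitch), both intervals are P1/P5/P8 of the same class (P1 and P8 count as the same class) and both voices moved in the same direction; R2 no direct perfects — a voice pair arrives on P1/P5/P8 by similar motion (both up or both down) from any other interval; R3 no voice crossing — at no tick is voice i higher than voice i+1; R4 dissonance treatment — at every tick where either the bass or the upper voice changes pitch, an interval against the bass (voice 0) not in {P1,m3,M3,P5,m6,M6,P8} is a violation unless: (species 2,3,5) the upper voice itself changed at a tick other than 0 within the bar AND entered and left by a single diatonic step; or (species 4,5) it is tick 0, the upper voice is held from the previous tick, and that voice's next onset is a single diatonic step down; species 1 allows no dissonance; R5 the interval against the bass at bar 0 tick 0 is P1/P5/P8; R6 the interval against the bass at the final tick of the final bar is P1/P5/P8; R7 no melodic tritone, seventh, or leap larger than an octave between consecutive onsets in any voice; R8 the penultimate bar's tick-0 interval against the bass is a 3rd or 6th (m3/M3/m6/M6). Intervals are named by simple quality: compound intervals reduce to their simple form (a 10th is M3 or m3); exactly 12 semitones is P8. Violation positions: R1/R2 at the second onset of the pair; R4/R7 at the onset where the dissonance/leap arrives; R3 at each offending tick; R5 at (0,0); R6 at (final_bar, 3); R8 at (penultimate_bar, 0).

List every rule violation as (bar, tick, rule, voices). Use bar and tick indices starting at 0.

bar 0: v0=A3 v1=A4 downbeat P8
bar 1: v0=F3 v1=E4 downbeat M7
bar 2: v0=D3 v1=A3 downbeat P5
bar 3: v0=F3 v1=A3 downbeat M3
bar 4: v0=G3 v1=D4 downbeat P5
bar 5: v0=E3 v1=D4 downbeat m7
bar 6: v0=F3 v1=E4 downbeat M7
bar 7: v0=E3 v1=A3 downbeat P4
bar 8: v0=D3 v1=G3 downbeat P4
bar 9: v0=C3 v1=F3 downbeat P4
bar 10: v0=B3 v1=E3 downbeat P5
bar 11: v0=A3 v1=A4 downbeat P8
  -> R4 @ bar 1 tick 0 v(0, 1): F3/E4 M7 untreated
  -> R4 @ bar 5 tick 0 v(0, 1): E3/D4 m7 untreated
  -> R4 @ bar 6 tick 0 v(0, 1): F3/E4 M7 untreated
  -> R3 @ bar 10 tick 0 v(0, 1): B3 above E3
  -> R7 @ bar 10 tick 0 v(0,): C3->B3 leap 11st
  -> R8 @ bar 10 tick 0 v(0, 1): penult P5 not 3rd/6th
  -> R3 @ bar 10 tick 1 v(0, 1): B3 above E3
  -> R7 @ bar 10 tick 2 v(1,): E3->D4 leap 10st

(1, 0, R4, (0, 1))
(5, 0, R4, (0, 1))
(6, 0, R4, (0, 1))
(10, 0, R3, (0, 1))
(10, 0, R7, (0,))
(10, 0, R8, (0, 1))
(10, 1, R3, (0, 1))
(10, 2, R7, (1,))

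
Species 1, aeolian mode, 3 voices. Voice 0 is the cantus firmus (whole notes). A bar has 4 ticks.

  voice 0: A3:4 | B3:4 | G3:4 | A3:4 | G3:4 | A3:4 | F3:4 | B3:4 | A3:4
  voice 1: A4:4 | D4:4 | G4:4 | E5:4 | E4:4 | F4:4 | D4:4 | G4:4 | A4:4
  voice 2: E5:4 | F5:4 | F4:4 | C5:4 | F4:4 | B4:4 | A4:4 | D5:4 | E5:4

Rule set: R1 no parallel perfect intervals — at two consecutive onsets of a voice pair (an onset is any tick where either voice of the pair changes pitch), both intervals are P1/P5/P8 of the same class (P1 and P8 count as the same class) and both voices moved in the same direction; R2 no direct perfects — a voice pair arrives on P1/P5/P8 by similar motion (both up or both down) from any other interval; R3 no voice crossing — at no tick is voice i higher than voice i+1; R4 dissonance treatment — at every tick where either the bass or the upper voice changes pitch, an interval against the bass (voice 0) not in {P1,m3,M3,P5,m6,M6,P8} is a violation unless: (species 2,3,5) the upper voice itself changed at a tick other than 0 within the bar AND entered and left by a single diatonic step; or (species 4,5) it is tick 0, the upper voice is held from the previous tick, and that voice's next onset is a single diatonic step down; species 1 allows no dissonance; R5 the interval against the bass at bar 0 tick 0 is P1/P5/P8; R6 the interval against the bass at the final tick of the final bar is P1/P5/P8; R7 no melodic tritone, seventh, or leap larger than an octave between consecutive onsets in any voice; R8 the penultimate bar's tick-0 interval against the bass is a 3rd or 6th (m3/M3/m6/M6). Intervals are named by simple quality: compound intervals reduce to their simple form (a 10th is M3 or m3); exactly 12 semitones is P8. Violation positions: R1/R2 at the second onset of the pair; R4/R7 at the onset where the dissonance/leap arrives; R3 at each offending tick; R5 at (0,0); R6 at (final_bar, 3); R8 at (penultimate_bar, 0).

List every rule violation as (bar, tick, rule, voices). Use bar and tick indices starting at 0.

bar 0: v0=A3 v1=A4 v2=E5 downbeat P5
bar 1: v0=B3 v1=D4 v2=F5 downbeat TT
bar 2: v0=G3 v1=G4 v2=F4 downbeat m7
bar 3: v0=A3 v1=E5 v2=C5 downbeat m3
bar 4: v0=G3 v1=E4 v2=F4 downbeat m7
bar 5: v0=A3 v1=F4 v2=B4 downbeat M2
bar 6: v0=F3 v1=D4 v2=A4 downbeat M3
bar 7: v0=B3 v1=G4 v2=D5 downbeat m3
bar 8: v0=A3 v1=A4 v2=E5 downbeat P5
  -> R4 @ bar 1 tick 0 v(0, 2): B3/F5 TT untreated
  -> R3 @ bar 2 tick 0 v(1, 2): G4 above F4
  -> R4 @ bar 2 tick 0 v(0, 2): G3/F4 m7 untreated
  -> R3 @ bar 2 tick 1 v(1, 2): G4 above F4
  -> R3 @ bar 2 tick 2 v(1, 2): G4 above F4
  -> R3 @ bar 2 tick 3 v(1, 2): G4 above F4
  -> R2 @ bar 3 tick 0 v(0, 1): G3/G4 P8 -> A3/E5 P5 similar
  -> R3 @ bar 3 tick 0 v(1, 2): E5 above C5
  -> R3 @ bar 3 tick 1 v(1, 2): E5 above C5
  -> R3 @ bar 3 tick 2 v(1, 2): E5 above C5
  -> R3 @ bar 3 tick 3 v(1, 2): E5 above C5
  -> R4 @ bar 4 tick 0 v(0, 2): G3/F4 m7 untreated
  -> R4 @ bar 5 tick 0 v(0, 2): A3/B4 M2 untreated
  -> R7 @ bar 5 tick 0 v(2,): F4->B4 leap 6st
  -> R2 @ bar 6 tick 0 v(1, 2): F4/B4 TT -> D4/A4 P5 similar
  -> R1 @ bar 7 tick 0 v(1, 2): D4/A4 P5 -> G4/D5 P5 similar
  -> R7 @ bar 7 tick 0 v(0,): F3->B3 leap 6st
  -> R1 @ bar 8 tick 0 v(1, 2): G4/D5 P5 -> A4/E5 P5 similar

(1, 0, R4, (0, 2))
(2, 0, R3, (1, 2))
(2, 0, R4, (0, 2))
(2, 1, R3, (1, 2))
(2, 2, R3, (1, 2))
(2, 3, R3, (1, 2))
(3, 0, R2, (0, 1))
(3, 0, R3, (1, 2))
(3, 1, R3, (1, 2))
(3, 2, R3, (1, 2))
(3, 3, R3, (1, 2))
(4, 0, R4, (0, 2))
(5, 0, R4, (0, 2))
(5, 0, R7, (2,))
(6, 0, R2, (1, 2))
(7, 0, R1, (1, 2))
(7, 0, R7, (0,))
(8, 0, R1, (1, 2))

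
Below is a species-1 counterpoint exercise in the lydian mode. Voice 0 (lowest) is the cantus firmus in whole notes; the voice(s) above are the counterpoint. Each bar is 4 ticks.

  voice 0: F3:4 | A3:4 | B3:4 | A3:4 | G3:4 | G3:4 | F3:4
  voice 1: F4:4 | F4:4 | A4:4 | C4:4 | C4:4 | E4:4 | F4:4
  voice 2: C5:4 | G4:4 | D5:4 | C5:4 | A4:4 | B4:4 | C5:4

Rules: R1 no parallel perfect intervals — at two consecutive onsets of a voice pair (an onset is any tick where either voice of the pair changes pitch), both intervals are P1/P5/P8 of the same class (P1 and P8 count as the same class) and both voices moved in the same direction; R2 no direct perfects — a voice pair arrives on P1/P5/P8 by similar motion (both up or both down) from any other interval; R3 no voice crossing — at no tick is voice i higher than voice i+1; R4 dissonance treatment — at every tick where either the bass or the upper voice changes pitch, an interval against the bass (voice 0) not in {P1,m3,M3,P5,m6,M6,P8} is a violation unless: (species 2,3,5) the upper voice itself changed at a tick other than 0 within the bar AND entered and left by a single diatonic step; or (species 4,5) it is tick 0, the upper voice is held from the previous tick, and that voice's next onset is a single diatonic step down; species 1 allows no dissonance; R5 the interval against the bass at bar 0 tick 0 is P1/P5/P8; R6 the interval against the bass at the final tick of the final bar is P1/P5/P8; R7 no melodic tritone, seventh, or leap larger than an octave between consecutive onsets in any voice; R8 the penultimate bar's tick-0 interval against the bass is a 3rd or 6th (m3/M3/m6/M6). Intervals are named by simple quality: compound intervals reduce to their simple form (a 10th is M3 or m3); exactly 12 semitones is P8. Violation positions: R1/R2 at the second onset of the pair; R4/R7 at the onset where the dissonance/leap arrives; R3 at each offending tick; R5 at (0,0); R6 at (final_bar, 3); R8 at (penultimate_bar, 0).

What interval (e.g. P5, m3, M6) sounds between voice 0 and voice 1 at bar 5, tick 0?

M6

voice 0=G3 voice 1=E4 -> M6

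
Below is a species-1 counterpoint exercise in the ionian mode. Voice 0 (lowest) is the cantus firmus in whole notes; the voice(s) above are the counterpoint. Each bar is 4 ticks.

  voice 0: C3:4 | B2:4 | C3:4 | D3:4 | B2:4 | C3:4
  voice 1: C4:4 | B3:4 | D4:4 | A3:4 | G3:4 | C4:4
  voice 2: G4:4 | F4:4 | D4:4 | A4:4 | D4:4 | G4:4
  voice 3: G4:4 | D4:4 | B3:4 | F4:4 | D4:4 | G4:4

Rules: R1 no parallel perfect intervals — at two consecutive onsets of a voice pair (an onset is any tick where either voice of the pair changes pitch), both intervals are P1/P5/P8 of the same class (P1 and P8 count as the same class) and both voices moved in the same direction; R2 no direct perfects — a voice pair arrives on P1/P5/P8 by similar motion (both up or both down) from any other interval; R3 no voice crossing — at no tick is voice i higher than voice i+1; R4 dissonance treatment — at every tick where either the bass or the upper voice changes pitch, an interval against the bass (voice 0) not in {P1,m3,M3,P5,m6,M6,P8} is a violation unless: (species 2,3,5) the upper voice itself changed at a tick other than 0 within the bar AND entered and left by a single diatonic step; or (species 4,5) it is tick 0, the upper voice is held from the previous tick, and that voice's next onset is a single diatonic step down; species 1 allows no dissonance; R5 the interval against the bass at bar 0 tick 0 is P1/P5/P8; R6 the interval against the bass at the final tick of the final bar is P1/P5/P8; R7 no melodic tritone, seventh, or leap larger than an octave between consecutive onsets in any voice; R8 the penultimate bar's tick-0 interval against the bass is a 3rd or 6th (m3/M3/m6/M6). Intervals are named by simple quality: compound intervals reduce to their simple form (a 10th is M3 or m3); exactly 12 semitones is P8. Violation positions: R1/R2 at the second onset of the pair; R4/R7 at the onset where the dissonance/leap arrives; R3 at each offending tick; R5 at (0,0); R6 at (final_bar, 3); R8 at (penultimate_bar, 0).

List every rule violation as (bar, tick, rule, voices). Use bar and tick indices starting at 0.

bar 0: v0=C3 v1=C4 v2=G4 v3=G4 downbeat P5
bar 1: v0=B2 v1=B3 v2=F4 v3=D4 downbeat m3
bar 2: v0=C3 v1=D4 v2=D4 v3=B3 downbeat M7
bar 3: v0=D3 v1=A3 v2=A4 v3=F4 downbeat m3
bar 4: v0=B2 v1=G3 v2=D4 v3=D4 downbeat m3
bar 5: v0=C3 v1=C4 v2=G4 v3=G4 downbeat P5
  -> R1 @ bar 1 tick 0 v(0, 1): C3/C4 P8 -> B2/B3 P8 similar
  -> R3 @ bar 1 tick 0 v(2, 3): F4 above D4
  -> R4 @ bar 1 tick 0 v(0, 2): B2/F4 TT untreated
  -> R3 @ bar 1 tick 1 v(2, 3): F4 above D4
  -> R3 @ bar 1 tick 2 v(2, 3): F4 above D4
  -> R3 @ bar 1 tick 3 v(2, 3): F4 above D4
  -> R3 @ bar 2 tick 0 v(2, 3): D4 above B3
  -> R4 @ bar 2 tick 0 v(0, 1): C3/D4 M2 untreated
  -> R4 @ bar 2 tick 0 v(0, 2): C3/D4 M2 untreated
  -> R4 @ bar 2 tick 0 v(0, 3): C3/B3 M7 untreated
  -> R3 @ bar 2 tick 1 v(2, 3): D4 above B3
  -> R3 @ bar 2 tick 2 v(2, 3): D4 above B3
  -> R3 @ bar 2 tick 3 v(2, 3): D4 above B3
  -> R2 @ bar 3 tick 0 v(0, 2): C3/D4 M2 -> D3/A4 P5 similar
  -> R3 @ bar 3 tick 0 v(2, 3): A4 above F4
  -> R7 @ bar 3 tick 0 v(3,): B3->F4 leap 6st
  -> R3 @ bar 3 tick 1 v(2, 3): A4 above F4
  -> R3 @ bar 3 tick 2 v(2, 3): A4 above F4
  -> R3 @ bar 3 tick 3 v(2, 3): A4 above F4
  -> R2 @ bar 4 tick 0 v(1, 2): A3/A4 P8 -> G3/D4 P5 similar
  -> R2 @ bar 4 tick 0 v(1, 3): A3/F4 m6 -> G3/D4 P5 similar
  -> R2 @ bar 4 tick 0 v(2, 3): A4/F4 M3 -> D4/D4 P1 similar
  -> R1 @ bar 5 tick 0 v(1, 2): G3/D4 P5 -> C4/G4 P5 similar
  -> R1 @ bar 5 tick 0 v(1, 3): G3/D4 P5 -> C4/G4 P5 similar
  -> R1 @ bar 5 tick 0 v(2, 3): D4/D4 P1 -> G4/G4 P1 similar
  -> R2 @ bar 5 tick 0 v(0, 1): B2/G3 m6 -> C3/C4 P8 similar
  -> R2 @ bar 5 tick 0 v(0, 2): B2/D4 m3 -> C3/G4 P5 similar
  -> R2 @ bar 5 tick 0 v(0, 3): B2/D4 m3 -> C3/G4 P5 similar

(1, 0, R1, (0, 1))
(1, 0, R3, (2, 3))
(1, 0, R4, (0, 2))
(1, 1, R3, (2, 3))
(1, 2, R3, (2, 3))
(1, 3, R3, (2, 3))
(2, 0, R3, (2, 3))
(2, 0, R4, (0, 1))
(2, 0, R4, (0, 2))
(2, 0, R4, (0, 3))
(2, 1, R3, (2, 3))
(2, 2, R3, (2, 3))
(2, 3, R3, (2, 3))
(3, 0, R2, (0, 2))
(3, 0, R3, (2, 3))
(3, 0, R7, (3,))
(3, 1, R3, (2, 3))
(3, 2, R3, (2, 3))
(3, 3, R3, (2, 3))
(4, 0, R2, (1, 2))
(4, 0, R2, (1, 3))
(4, 0, R2, (2, 3))
(5, 0, R1, (1, 2))
(5, 0, R1, (1, 3))
(5, 0, R1, (2, 3))
(5, 0, R2, (0, 1))
(5, 0, R2, (0, 2))
(5, 0, R2, (0, 3))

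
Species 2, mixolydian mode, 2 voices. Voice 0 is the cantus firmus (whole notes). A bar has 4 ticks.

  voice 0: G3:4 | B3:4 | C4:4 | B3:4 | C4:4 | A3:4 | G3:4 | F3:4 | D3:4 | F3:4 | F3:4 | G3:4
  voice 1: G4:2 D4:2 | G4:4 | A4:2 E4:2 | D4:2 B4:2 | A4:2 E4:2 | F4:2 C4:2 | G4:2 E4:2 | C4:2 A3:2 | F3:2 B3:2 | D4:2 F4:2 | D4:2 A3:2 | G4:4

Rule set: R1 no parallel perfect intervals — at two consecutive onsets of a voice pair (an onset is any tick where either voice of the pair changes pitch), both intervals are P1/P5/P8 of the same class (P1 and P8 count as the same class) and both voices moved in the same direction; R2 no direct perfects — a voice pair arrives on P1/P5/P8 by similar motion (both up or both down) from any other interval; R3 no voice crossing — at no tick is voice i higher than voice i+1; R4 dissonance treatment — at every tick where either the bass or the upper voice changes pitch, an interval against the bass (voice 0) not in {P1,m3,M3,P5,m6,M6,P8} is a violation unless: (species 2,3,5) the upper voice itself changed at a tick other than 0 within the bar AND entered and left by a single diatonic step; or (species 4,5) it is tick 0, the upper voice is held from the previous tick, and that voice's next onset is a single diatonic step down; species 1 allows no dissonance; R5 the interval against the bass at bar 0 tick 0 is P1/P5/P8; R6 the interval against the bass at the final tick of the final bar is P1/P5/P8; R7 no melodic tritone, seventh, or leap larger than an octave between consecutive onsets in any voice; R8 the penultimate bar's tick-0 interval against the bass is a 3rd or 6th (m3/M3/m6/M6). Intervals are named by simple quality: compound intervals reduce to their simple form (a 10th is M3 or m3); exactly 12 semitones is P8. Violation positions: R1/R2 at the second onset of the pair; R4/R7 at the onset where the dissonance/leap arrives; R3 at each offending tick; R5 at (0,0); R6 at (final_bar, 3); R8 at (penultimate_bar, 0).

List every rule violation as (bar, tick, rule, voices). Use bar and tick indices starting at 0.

(7, 0, R2, (0, 1))
(8, 2, R7, (1,))
(11, 0, R2, (0, 1))
(11, 0, R7, (1,))

bar 0: v0=G3 v1=G4 downbeat P8
bar 1: v0=B3 v1=G4 downbeat m6
bar 2: v0=C4 v1=A4 downbeat M6
bar 3: v0=B3 v1=D4 downbeat m3
bar 4: v0=C4 v1=A4 downbeat M6
bar 5: v0=A3 v1=F4 downbeat m6
bar 6: v0=G3 v1=G4 downbeat P8
bar 7: v0=F3 v1=C4 downbeat P5
bar 8: v0=D3 v1=F3 downbeat m3
bar 9: v0=F3 v1=D4 downbeat M6
bar 10: v0=F3 v1=D4 downbeat M6
bar 11: v0=G3 v1=G4 downbeat P8
  -> R2 @ bar 7 tick 0 v(0, 1): G3/E4 M6 -> F3/C4 P5 similar
  -> R7 @ bar 8 tick 2 v(1,): F3->B3 leap 6st
  -> R2 @ bar 11 tick 0 v(0, 1): F3/A3 M3 -> G3/G4 P8 similar
  -> R7 @ bar 11 tick 0 v(1,): A3->G4 leap 10st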